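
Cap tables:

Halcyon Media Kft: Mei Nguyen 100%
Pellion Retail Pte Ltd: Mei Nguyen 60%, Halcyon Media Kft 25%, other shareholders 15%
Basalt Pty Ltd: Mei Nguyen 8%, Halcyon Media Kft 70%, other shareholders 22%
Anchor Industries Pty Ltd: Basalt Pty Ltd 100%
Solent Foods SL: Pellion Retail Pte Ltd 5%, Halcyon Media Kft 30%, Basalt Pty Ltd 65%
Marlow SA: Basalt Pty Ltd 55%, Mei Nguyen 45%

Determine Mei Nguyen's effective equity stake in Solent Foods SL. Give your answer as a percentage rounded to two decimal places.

Mei reaches Solent along 5 paths.
Via Pellion: 60% × 5% = 3%.
Via Halcyon → Pellion: 100% × 25% × 5% = 1.25%.
Via Halcyon: 100% × 30% = 30%.
Via Basalt: 8% × 65% = 5.2%.
Via Halcyon → Basalt: 100% × 70% × 65% = 45.5%.
Total: 3% + 1.25% + 30% + 5.2% + 45.5% = 84.95%.

84.95%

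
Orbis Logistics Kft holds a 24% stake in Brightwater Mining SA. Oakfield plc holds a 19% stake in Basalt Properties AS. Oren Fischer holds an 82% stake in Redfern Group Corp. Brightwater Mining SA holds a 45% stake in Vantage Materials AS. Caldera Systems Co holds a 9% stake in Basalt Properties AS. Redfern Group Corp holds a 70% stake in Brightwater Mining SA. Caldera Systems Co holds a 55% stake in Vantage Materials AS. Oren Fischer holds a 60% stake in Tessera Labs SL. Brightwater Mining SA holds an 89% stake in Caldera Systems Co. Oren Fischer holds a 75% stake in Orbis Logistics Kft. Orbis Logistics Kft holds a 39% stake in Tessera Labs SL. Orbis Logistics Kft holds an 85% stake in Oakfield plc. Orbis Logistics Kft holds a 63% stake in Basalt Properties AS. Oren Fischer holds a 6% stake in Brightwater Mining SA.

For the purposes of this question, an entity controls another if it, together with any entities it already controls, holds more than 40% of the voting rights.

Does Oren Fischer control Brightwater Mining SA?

Yes

Oren holds 75% of Orbis, so Oren controls Orbis.
Oren holds 82% of Redfern, so Oren controls Redfern.
Orbis and Redfern and Oren together hold 24% + 70% + 6% = 100% of Brightwater, so Oren controls Brightwater.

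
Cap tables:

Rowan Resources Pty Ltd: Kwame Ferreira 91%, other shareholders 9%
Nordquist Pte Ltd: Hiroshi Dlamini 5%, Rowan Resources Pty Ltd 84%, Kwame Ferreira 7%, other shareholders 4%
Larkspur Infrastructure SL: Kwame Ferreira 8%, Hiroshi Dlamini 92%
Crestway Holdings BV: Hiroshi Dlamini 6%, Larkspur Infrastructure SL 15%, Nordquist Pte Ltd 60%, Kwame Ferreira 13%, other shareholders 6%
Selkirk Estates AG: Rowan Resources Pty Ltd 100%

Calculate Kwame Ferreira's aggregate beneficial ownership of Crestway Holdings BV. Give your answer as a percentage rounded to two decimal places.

Kwame reaches Crestway along 4 paths.
Via Larkspur: 8% × 15% = 1.2%.
Via Rowan → Nordquist: 91% × 84% × 60% = 45.864%.
Via Nordquist: 7% × 60% = 4.2%.
Direct stake: 13% = 13%.
Total: 1.2% + 45.864% + 4.2% + 13% = 64.264%.
Rounded: 64.26%.

64.26%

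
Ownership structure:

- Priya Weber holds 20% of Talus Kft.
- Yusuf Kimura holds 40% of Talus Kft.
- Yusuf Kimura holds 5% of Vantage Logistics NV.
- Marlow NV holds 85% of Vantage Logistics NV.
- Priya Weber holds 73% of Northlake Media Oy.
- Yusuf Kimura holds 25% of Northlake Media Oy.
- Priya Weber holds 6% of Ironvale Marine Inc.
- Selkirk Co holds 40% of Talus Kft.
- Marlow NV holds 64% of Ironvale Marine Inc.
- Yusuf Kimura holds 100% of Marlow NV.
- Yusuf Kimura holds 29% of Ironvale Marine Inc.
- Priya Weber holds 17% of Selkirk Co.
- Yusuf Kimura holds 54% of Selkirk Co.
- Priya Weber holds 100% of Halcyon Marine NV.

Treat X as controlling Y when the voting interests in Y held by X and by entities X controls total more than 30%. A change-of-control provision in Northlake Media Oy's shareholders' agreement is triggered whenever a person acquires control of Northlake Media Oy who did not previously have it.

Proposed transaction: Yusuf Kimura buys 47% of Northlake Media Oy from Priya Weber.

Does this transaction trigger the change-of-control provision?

Yes

The purchase adds only to Yusuf's holdings (Priya's stake shrinks), so Yusuf is the only person who could newly come to control Northlake.
Yusuf holds 100% of Marlow, so Yusuf controls Marlow.
Yusuf holds 54% of Selkirk, so Yusuf controls Selkirk.
Marlow and Yusuf together hold 64% + 29% = 93% of Ironvale, so Yusuf controls Ironvale.
Yusuf and Selkirk together hold 40% + 40% = 80% of Talus, so Yusuf controls Talus.
Marlow and Yusuf together hold 85% + 5% = 90% of Vantage, so Yusuf controls Vantage.
In Northlake, Yusuf's side holds only 25%, not > 30%.
So before the transaction, Yusuf does not control Northlake.
After the purchase, Yusuf's direct stake in Northlake rises to 25% + 47% = 72%, and Priya's stake falls to 26%.
Yusuf holds 72% of Northlake, so Yusuf controls Northlake.
Yusuf did not control Northlake before and does after, so the clause is triggered.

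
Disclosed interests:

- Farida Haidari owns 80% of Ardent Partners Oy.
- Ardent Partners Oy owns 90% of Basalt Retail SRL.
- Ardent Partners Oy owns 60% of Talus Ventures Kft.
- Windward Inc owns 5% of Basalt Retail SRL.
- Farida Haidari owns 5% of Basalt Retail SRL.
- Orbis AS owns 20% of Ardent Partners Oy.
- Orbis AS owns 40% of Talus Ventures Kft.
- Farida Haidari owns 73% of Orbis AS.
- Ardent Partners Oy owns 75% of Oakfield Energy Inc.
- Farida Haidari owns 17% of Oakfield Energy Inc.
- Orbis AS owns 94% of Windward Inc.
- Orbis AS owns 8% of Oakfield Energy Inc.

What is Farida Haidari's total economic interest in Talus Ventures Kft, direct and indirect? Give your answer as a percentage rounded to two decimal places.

85.96%

Farida reaches Talus along 3 paths.
Via Ardent: 80% × 60% = 48%.
Via Orbis → Ardent: 73% × 20% × 60% = 8.76%.
Via Orbis: 73% × 40% = 29.2%.
Total: 48% + 8.76% + 29.2% = 85.96%.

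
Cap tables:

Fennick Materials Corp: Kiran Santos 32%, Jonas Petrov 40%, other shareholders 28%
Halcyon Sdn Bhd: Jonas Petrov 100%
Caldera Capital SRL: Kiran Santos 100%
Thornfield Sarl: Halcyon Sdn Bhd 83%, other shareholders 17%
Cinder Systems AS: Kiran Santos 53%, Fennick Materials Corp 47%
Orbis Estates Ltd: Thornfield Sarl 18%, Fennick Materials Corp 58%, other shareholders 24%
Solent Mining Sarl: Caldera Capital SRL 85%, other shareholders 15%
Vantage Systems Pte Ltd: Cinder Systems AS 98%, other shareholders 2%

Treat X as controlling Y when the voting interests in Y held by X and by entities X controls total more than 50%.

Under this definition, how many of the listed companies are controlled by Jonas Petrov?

2

Jonas holds 100% of Halcyon, so Jonas controls Halcyon.
Halcyon holds 83% of Thornfield, so Jonas controls Thornfield.
No other company's threshold is met.
Jonas controls 2 companies.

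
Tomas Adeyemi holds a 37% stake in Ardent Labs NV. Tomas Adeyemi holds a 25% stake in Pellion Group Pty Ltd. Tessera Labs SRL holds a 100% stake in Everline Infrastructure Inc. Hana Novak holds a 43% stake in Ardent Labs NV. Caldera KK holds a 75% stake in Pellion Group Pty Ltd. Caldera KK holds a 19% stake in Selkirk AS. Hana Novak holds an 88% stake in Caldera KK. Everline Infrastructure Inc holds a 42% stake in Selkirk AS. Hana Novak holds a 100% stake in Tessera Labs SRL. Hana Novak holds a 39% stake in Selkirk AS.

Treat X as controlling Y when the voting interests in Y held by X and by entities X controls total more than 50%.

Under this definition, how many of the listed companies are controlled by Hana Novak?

5

Hana holds 100% of Tessera, so Hana controls Tessera.
Hana holds 88% of Caldera, so Hana controls Caldera.
Tessera holds 100% of Everline, so Hana controls Everline.
Caldera holds 75% of Pellion, so Hana controls Pellion.
Caldera and Hana and Everline together hold 19% + 39% + 42% = 100% of Selkirk, so Hana controls Selkirk.
No other company's threshold is met.
Hana controls 5 companies.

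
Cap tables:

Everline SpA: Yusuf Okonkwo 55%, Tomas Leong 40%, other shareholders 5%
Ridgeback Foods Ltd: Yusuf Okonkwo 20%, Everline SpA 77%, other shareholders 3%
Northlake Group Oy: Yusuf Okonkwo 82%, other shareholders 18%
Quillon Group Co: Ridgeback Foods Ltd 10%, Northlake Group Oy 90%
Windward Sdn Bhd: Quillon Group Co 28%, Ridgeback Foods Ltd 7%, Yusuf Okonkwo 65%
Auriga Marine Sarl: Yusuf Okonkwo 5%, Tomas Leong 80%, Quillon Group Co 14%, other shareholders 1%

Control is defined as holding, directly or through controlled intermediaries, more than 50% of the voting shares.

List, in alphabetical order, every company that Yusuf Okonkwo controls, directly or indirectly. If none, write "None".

Yusuf holds 55% of Everline, so Yusuf controls Everline.
Yusuf and Everline together hold 20% + 77% = 97% of Ridgeback, so Yusuf controls Ridgeback.
Yusuf holds 82% of Northlake, so Yusuf controls Northlake.
Ridgeback and Northlake together hold 10% + 90% = 100% of Quillon, so Yusuf controls Quillon.
Quillon and Ridgeback and Yusuf together hold 28% + 7% + 65% = 100% of Windward, so Yusuf controls Windward.
No other company's threshold is met.

Everline SpA, Northlake Group Oy, Quillon Group Co, Ridgeback Foods Ltd, Windward Sdn Bhd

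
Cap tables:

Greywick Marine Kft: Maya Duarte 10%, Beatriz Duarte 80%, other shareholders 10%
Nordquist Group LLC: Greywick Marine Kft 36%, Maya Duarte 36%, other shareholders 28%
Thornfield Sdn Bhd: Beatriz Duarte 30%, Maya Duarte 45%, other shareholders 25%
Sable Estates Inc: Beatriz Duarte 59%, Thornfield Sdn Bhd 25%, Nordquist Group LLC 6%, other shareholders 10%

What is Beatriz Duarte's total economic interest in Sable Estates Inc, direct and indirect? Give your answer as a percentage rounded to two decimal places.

68.23%

Beatriz reaches Sable along 3 paths.
Direct stake: 59% = 59%.
Via Thornfield: 30% × 25% = 7.5%.
Via Greywick → Nordquist: 80% × 36% × 6% = 1.728%.
Total: 59% + 7.5% + 1.728% = 68.228%.
Rounded: 68.23%.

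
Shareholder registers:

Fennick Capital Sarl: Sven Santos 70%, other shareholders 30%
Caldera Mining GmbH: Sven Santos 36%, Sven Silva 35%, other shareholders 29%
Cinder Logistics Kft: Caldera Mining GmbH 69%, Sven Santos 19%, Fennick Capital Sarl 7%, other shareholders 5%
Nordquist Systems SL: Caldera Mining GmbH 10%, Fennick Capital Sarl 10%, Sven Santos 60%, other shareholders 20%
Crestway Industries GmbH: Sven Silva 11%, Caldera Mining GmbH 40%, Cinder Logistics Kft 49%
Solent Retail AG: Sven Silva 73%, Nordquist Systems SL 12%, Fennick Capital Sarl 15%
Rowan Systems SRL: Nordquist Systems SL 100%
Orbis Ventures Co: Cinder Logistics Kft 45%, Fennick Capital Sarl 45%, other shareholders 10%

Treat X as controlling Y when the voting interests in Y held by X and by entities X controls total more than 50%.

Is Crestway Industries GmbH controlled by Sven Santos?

No

Sven Santos holds 70% of Fennick, so Sven Santos controls Fennick.
Fennick and Sven Santos together hold 10% + 60% = 70% of Nordquist, so Sven Santos controls Nordquist.
Nordquist holds 100% of Rowan, so Sven Santos controls Rowan.
Neither Sven Santos nor any entity Sven Santos controls holds any voting interest in Crestway.
So Sven Santos does not control Crestway.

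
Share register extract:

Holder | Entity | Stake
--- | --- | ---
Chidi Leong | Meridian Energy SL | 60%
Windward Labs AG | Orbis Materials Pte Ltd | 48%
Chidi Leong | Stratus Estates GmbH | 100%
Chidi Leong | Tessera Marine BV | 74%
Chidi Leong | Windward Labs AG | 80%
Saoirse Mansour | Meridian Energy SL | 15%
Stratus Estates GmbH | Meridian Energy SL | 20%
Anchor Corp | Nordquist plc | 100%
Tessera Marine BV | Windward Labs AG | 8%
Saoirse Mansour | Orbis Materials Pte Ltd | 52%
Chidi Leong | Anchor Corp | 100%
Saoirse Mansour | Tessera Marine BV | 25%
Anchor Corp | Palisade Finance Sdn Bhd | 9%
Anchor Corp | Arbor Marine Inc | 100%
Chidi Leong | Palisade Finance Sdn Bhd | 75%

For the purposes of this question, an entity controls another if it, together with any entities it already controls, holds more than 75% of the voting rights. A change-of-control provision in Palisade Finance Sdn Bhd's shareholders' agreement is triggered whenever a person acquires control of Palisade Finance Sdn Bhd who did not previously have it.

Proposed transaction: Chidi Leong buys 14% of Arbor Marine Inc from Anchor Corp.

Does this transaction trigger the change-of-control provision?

The purchase adds only to Chidi's holdings (Anchor's stake shrinks), so Chidi is the only person who could newly come to control Palisade.
Chidi holds 100% of Anchor, so Chidi controls Anchor.
Chidi and Anchor together hold 75% + 9% = 84% of Palisade, so Chidi controls Palisade.
So Chidi already controls Palisade before the transaction.
After the purchase, Chidi holds 14% of Arbor directly, and Anchor's stake falls to 86%.
Chidi controlled Palisade already, so this is not a new person acquiring control; every other person's position is unchanged or reduced.
No new person acquires control, so the clause is not triggered.

No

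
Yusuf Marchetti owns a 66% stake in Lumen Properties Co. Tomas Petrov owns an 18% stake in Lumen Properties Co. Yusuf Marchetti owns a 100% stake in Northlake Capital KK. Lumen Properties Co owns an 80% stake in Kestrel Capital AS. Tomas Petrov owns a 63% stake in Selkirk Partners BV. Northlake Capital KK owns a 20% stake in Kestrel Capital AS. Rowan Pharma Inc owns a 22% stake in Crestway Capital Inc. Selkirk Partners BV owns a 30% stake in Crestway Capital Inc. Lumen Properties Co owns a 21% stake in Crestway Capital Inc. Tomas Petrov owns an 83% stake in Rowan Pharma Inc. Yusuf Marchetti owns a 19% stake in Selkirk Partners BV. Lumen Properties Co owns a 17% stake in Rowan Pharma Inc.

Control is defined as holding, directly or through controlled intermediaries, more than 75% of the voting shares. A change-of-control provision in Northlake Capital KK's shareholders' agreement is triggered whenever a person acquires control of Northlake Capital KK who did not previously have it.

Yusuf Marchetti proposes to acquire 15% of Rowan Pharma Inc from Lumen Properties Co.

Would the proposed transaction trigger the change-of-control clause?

No

The purchase adds only to Yusuf's holdings (Lumen's stake shrinks), so Yusuf is the only person who could newly come to control Northlake.
Yusuf holds 100% of Northlake, so Yusuf controls Northlake.
So Yusuf already controls Northlake before the transaction.
After the purchase, Yusuf holds 15% of Rowan directly, and Lumen's stake falls to 2%.
Yusuf controlled Northlake already, so this is not a new person acquiring control; every other person's position is unchanged or reduced.
No new person acquires control, so the clause is not triggered.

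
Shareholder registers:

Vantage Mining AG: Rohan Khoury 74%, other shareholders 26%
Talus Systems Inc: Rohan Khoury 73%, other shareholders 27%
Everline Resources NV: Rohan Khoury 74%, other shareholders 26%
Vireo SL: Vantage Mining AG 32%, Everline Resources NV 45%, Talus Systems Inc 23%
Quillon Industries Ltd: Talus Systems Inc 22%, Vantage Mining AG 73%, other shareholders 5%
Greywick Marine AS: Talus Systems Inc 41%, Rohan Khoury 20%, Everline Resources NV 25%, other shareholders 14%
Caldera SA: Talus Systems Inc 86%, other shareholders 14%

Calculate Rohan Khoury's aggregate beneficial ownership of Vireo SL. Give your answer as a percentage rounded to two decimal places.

73.77%

Rohan reaches Vireo along 3 paths.
Via Vantage: 74% × 32% = 23.68%.
Via Everline: 74% × 45% = 33.3%.
Via Talus: 73% × 23% = 16.79%.
Total: 23.68% + 33.3% + 16.79% = 73.77%.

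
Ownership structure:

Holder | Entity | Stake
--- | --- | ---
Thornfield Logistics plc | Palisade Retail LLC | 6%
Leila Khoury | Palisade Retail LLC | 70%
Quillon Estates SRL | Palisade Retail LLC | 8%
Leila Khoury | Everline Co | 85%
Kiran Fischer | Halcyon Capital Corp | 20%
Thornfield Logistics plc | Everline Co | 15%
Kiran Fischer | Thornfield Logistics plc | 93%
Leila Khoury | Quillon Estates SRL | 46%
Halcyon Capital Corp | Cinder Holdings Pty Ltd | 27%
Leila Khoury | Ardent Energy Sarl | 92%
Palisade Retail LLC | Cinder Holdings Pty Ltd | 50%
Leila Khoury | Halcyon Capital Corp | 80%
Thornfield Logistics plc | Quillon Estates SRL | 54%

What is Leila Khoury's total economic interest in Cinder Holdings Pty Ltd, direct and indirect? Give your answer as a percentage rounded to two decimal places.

58.44%

Leila reaches Cinder along 3 paths.
Via Quillon → Palisade: 46% × 8% × 50% = 1.84%.
Via Palisade: 70% × 50% = 35%.
Via Halcyon: 80% × 27% = 21.6%.
Total: 1.84% + 35% + 21.6% = 58.44%.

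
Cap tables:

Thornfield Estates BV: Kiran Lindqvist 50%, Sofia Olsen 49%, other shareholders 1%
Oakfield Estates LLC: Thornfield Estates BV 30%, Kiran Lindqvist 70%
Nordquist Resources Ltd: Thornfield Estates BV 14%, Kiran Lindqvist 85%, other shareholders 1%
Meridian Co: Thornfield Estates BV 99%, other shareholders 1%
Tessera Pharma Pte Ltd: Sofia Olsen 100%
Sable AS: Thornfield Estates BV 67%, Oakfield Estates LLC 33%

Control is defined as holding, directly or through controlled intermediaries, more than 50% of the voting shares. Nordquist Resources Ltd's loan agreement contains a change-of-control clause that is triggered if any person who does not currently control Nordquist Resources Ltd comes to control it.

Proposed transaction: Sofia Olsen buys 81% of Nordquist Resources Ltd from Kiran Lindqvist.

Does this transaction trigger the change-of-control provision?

The purchase adds only to Sofia's holdings (Kiran's stake shrinks), so Sofia is the only person who could newly come to control Nordquist.
Sofia holds 100% of Tessera, so Sofia controls Tessera.
Neither Sofia nor any entity Sofia controls holds any voting interest in Nordquist.
So before the transaction, Sofia does not control Nordquist.
After the purchase, Sofia holds 81% of Nordquist directly, and Kiran's stake falls to 4%.
Sofia holds 81% of Nordquist, so Sofia controls Nordquist.
Sofia did not control Nordquist before and does after, so the clause is triggered.

Yes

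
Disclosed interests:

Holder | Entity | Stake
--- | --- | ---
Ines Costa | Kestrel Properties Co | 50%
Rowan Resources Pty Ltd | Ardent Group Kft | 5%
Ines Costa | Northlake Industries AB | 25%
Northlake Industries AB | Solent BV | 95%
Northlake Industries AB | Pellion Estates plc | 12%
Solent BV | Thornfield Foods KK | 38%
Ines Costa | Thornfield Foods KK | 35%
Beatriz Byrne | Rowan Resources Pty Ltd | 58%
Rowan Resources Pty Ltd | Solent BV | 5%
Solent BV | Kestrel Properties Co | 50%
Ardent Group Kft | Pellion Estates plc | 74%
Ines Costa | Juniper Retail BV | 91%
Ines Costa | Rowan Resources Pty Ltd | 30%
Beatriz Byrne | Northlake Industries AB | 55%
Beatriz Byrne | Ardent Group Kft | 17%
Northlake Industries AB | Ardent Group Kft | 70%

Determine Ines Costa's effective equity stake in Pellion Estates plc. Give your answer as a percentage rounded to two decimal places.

Ines reaches Pellion along 3 paths.
Via Rowan → Ardent: 30% × 5% × 74% = 1.11%.
Via Northlake → Ardent: 25% × 70% × 74% = 12.95%.
Via Northlake: 25% × 12% = 3%.
Total: 1.11% + 12.95% + 3% = 17.06%.

17.06%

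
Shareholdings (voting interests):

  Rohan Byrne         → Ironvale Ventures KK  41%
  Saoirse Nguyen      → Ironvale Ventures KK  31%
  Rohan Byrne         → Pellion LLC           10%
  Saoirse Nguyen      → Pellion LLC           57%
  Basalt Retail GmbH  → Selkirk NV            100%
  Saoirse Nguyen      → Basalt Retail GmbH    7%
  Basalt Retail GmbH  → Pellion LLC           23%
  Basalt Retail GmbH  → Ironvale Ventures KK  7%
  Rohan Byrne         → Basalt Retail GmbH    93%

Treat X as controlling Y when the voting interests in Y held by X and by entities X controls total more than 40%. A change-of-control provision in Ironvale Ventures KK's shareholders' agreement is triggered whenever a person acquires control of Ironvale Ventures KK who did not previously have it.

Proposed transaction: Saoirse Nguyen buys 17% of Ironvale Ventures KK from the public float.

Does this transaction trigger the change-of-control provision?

Yes

The purchase changes only Saoirse's holdings, so Saoirse is the only person who could newly come to control Ironvale.
Saoirse holds 57% of Pellion, so Saoirse controls Pellion.
In Ironvale, Saoirse's side holds only 31%, not > 40%.
So before the transaction, Saoirse does not control Ironvale.
After the purchase, Saoirse's direct stake in Ironvale rises to 31% + 17% = 48%.
Saoirse holds 48% of Ironvale, so Saoirse controls Ironvale.
Saoirse did not control Ironvale before and does after, so the clause is triggered.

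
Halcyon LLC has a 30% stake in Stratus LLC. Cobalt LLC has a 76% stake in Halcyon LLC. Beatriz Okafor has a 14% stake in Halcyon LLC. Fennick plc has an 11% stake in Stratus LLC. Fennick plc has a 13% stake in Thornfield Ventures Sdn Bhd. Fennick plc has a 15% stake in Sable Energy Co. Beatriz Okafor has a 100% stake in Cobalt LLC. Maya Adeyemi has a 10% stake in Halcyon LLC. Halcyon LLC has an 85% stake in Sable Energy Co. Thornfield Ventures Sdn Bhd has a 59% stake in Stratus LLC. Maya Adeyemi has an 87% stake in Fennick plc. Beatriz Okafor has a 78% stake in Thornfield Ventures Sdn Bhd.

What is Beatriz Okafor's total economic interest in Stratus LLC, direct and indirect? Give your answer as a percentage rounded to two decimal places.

73.02%

Beatriz reaches Stratus along 3 paths.
Via Thornfield: 78% × 59% = 46.02%.
Via Halcyon: 14% × 30% = 4.2%.
Via Cobalt → Halcyon: 100% × 76% × 30% = 22.8%.
Total: 46.02% + 4.2% + 22.8% = 73.02%.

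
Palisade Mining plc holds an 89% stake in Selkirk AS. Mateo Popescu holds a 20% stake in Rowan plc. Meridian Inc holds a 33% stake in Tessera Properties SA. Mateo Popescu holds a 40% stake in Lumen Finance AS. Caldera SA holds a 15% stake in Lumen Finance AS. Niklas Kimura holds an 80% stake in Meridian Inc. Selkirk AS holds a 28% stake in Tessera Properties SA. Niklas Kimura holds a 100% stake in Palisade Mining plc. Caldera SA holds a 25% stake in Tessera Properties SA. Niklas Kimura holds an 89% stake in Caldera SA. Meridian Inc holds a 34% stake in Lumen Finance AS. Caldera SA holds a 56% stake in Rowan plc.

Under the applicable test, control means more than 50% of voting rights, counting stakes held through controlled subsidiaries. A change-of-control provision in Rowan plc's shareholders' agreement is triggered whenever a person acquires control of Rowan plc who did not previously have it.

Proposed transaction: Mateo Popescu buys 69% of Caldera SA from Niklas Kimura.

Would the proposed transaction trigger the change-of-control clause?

Yes

The purchase adds only to Mateo's holdings (Niklas's stake shrinks), so Mateo is the only person who could newly come to control Rowan.
Mateo's largest direct stake is 40% in Lumen, which does not meet the threshold, so Mateo controls no company.
In Rowan, Mateo's side holds only 20%, not > 50%.
So before the transaction, Mateo does not control Rowan.
After the purchase, Mateo holds 69% of Caldera directly, and Niklas's stake falls to 20%.
Mateo holds 69% of Caldera, so Mateo controls Caldera.
Mateo and Caldera together hold 20% + 56% = 76% of Rowan, so Mateo controls Rowan.
Mateo did not control Rowan before and does after, so the clause is triggered.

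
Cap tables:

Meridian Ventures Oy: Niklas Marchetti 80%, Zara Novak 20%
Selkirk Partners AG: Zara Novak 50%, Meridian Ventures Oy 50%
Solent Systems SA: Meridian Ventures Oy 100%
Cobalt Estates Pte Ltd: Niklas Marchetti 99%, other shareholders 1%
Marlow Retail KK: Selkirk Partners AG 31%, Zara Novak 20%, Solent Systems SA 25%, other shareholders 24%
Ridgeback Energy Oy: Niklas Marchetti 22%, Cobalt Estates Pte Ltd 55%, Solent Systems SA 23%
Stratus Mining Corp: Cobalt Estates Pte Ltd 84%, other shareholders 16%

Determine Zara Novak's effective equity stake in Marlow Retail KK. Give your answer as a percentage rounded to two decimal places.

43.60%

Zara reaches Marlow along 4 paths.
Via Selkirk: 50% × 31% = 15.5%.
Via Meridian → Selkirk: 20% × 50% × 31% = 3.1%.
Direct stake: 20% = 20%.
Via Meridian → Solent: 20% × 100% × 25% = 5%.
Total: 15.5% + 3.1% + 20% + 5% = 43.6%.
Rounded: 43.60%.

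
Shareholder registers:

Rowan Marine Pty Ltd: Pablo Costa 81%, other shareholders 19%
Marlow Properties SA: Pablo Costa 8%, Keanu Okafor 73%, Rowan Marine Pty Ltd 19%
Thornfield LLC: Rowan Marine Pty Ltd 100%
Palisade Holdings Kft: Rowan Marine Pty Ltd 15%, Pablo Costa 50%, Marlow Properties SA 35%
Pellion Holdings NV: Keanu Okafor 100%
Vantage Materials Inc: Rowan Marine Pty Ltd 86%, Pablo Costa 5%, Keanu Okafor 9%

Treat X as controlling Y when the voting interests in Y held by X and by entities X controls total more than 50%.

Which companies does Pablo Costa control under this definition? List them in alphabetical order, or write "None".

Palisade Holdings Kft, Rowan Marine Pty Ltd, Thornfield LLC, Vantage Materials Inc

Pablo holds 81% of Rowan, so Pablo controls Rowan.
Rowan holds 100% of Thornfield, so Pablo controls Thornfield.
Rowan and Pablo together hold 15% + 50% = 65% of Palisade, so Pablo controls Palisade.
Rowan and Pablo together hold 86% + 5% = 91% of Vantage, so Pablo controls Vantage.
No other company's threshold is met.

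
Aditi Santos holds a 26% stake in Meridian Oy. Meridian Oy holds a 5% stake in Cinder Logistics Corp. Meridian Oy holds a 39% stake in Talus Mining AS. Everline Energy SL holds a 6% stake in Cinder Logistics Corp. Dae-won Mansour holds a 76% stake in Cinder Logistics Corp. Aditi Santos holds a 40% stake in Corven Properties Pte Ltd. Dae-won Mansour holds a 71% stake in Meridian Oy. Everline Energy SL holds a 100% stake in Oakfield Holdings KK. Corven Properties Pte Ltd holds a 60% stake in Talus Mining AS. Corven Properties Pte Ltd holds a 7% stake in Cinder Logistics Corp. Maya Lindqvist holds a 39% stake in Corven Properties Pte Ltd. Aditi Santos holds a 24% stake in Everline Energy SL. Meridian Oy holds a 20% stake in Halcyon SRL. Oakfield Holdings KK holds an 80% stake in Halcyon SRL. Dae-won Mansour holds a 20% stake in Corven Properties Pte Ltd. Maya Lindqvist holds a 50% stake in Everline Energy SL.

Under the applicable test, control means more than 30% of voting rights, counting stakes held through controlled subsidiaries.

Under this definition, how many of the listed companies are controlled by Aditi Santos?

Aditi holds 40% of Corven, so Aditi controls Corven.
Corven holds 60% of Talus, so Aditi controls Talus.
No other company's threshold is met.
Aditi controls 2 companies.

2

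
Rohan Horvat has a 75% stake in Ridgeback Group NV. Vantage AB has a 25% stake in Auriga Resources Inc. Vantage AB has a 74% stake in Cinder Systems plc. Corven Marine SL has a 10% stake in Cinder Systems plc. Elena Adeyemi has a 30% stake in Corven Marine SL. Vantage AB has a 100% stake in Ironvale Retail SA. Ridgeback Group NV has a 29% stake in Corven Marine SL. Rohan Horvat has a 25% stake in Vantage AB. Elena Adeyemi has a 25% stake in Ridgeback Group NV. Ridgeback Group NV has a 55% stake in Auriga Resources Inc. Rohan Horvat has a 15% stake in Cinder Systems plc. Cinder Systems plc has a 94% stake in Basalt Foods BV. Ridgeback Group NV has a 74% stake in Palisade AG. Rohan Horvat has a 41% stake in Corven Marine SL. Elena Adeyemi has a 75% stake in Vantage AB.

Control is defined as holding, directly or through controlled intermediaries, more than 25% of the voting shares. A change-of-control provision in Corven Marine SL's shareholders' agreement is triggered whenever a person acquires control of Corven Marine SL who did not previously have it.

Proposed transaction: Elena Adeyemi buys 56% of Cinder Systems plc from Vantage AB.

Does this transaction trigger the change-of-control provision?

No

The purchase adds only to Elena's holdings (Vantage's stake shrinks), so Elena is the only person who could newly come to control Corven.
Elena holds 30% of Corven, so Elena controls Corven.
So Elena already controls Corven before the transaction.
After the purchase, Elena holds 56% of Cinder directly, and Vantage's stake falls to 18%.
Elena controlled Corven already, so this is not a new person acquiring control; every other person's position is unchanged or reduced.
No new person acquires control, so the clause is not triggered.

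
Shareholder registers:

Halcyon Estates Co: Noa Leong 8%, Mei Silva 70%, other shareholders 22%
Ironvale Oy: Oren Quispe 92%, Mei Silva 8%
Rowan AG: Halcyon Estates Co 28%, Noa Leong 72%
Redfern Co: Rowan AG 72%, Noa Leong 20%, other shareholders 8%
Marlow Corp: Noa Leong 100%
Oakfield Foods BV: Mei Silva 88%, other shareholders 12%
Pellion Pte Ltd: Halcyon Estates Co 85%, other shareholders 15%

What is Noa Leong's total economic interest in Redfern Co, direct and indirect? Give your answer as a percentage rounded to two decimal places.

73.45%

Noa reaches Redfern along 3 paths.
Via Halcyon → Rowan: 8% × 28% × 72% = 1.6128%.
Via Rowan: 72% × 72% = 51.84%.
Direct stake: 20% = 20%.
Total: 1.6128% + 51.84% + 20% = 73.4528%.
Rounded: 73.45%.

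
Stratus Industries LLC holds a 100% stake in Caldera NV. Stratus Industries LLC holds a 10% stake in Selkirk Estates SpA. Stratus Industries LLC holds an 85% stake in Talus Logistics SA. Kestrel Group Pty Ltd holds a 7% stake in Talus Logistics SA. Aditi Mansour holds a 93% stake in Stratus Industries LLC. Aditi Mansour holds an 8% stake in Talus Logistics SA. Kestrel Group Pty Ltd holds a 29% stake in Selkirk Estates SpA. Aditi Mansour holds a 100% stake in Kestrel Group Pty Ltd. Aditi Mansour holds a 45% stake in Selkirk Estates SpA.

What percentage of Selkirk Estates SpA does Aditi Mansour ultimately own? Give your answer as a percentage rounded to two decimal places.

Aditi reaches Selkirk along 3 paths.
Direct stake: 45% = 45%.
Via Kestrel: 100% × 29% = 29%.
Via Stratus: 93% × 10% = 9.3%.
Total: 45% + 29% + 9.3% = 83.3%.
Rounded: 83.30%.

83.30%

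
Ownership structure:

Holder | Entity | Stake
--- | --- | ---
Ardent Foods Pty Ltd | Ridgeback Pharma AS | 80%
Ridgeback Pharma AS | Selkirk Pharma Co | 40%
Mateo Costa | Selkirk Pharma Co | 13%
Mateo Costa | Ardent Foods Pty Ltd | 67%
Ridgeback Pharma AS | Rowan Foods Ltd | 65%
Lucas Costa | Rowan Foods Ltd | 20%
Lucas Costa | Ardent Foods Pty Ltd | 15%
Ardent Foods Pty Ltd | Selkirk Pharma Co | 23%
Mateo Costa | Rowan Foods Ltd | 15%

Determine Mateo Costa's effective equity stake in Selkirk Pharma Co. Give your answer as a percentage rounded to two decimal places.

49.85%

Mateo reaches Selkirk along 3 paths.
Direct stake: 13% = 13%.
Via Ardent → Ridgeback: 67% × 80% × 40% = 21.44%.
Via Ardent: 67% × 23% = 15.41%.
Total: 13% + 21.44% + 15.41% = 49.85%.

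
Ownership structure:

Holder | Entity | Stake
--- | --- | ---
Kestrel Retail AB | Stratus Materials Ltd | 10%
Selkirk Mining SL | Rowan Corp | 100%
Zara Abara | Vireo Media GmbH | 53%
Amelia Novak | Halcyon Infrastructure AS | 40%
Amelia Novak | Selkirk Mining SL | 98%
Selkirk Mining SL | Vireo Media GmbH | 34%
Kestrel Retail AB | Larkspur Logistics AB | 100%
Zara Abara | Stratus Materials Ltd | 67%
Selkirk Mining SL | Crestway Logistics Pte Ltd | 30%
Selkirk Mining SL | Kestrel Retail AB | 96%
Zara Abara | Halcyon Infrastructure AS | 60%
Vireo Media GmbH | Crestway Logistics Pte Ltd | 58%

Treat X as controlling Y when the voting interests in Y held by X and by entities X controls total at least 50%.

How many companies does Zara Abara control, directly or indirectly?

Zara holds 60% of Halcyon, so Zara controls Halcyon.
Zara holds 53% of Vireo, so Zara controls Vireo.
Zara holds 67% of Stratus, so Zara controls Stratus.
Vireo holds 58% of Crestway, so Zara controls Crestway.
No other company's threshold is met.
Zara controls 4 companies.

4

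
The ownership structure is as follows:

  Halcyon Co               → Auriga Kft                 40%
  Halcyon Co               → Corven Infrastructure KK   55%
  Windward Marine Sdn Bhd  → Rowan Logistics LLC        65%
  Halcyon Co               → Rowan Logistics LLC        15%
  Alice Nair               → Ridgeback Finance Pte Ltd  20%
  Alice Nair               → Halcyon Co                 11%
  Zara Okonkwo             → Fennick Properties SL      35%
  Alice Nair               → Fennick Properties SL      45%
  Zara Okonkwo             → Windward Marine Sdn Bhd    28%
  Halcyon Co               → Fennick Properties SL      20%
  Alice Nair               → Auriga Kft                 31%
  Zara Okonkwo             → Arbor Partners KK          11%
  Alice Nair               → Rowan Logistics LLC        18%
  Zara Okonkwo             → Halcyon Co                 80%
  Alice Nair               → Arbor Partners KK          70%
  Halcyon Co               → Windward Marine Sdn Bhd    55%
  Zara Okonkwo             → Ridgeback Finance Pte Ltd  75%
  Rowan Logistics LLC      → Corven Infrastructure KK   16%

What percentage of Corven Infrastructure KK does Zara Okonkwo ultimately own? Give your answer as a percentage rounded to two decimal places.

53.41%

Zara reaches Corven along 4 paths.
Via Halcyon → Rowan: 80% × 15% × 16% = 1.92%.
Via Halcyon → Windward → Rowan: 80% × 55% × 65% × 16% = 4.576%.
Via Windward → Rowan: 28% × 65% × 16% = 2.912%.
Via Halcyon: 80% × 55% = 44%.
Total: 1.92% + 4.576% + 2.912% + 44% = 53.408%.
Rounded: 53.41%.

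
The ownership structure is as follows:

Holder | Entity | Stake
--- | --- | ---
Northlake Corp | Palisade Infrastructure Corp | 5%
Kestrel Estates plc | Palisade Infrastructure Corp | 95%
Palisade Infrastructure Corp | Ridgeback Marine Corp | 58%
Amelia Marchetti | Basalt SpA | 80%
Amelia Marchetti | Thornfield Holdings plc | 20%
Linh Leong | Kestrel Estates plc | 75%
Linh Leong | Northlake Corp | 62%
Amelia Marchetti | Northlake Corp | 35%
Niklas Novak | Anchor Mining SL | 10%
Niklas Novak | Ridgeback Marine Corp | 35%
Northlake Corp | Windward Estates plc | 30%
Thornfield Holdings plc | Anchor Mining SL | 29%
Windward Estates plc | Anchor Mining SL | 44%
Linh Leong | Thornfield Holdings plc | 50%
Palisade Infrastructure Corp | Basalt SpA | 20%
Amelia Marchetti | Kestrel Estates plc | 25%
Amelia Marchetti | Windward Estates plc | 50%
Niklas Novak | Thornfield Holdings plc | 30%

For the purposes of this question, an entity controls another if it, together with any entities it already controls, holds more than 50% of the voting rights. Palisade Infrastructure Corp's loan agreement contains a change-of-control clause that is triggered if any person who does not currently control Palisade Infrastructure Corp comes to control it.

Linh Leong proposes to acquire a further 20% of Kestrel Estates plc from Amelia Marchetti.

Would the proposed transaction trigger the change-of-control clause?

The purchase adds only to Linh's holdings (Amelia's stake shrinks), so Linh is the only person who could newly come to control Palisade.
Linh holds 62% of Northlake, so Linh controls Northlake.
Linh holds 75% of Kestrel, so Linh controls Kestrel.
Northlake and Kestrel together hold 5% + 95% = 100% of Palisade, so Linh controls Palisade.
So Linh already controls Palisade before the transaction.
After the purchase, Linh's direct stake in Kestrel rises to 75% + 20% = 95%, and Amelia's stake falls to 5%.
Linh controlled Palisade already, so this is not a new person acquiring control; every other person's position is unchanged or reduced.
No new person acquires control, so the clause is not triggered.

No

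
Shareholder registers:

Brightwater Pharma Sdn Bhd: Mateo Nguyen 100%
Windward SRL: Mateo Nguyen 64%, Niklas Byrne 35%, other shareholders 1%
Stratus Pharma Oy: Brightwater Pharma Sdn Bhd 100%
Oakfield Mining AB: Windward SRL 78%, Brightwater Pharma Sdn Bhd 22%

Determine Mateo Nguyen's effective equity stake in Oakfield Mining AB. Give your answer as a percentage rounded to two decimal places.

71.92%

Mateo reaches Oakfield along 2 paths.
Via Windward: 64% × 78% = 49.92%.
Via Brightwater: 100% × 22% = 22%.
Total: 49.92% + 22% = 71.92%.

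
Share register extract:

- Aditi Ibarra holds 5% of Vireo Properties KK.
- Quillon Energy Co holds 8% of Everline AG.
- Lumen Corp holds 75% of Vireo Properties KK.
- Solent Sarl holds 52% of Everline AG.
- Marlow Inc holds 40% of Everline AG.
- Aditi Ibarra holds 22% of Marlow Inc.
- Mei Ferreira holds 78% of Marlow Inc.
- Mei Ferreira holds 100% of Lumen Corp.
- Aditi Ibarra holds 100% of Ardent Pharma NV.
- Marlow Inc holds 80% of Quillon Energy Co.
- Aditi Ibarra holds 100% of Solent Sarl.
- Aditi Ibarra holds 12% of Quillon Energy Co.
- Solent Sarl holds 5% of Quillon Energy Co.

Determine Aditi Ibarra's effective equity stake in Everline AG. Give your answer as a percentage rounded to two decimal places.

63.57%

Aditi reaches Everline along 5 paths.
Via Marlow: 22% × 40% = 8.8%.
Via Solent: 100% × 52% = 52%.
Via Marlow → Quillon: 22% × 80% × 8% = 1.408%.
Via Quillon: 12% × 8% = 0.96%.
Via Solent → Quillon: 100% × 5% × 8% = 0.4%.
Total: 8.8% + 52% + 1.408% + 0.96% + 0.4% = 63.568%.
Rounded: 63.57%.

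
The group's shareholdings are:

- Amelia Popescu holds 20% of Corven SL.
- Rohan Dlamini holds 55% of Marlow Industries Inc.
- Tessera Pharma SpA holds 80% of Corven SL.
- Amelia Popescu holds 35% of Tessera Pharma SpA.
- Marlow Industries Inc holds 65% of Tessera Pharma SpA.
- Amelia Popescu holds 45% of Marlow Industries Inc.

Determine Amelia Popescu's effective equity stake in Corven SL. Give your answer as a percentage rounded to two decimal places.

Amelia reaches Corven along 3 paths.
Via Marlow → Tessera: 45% × 65% × 80% = 23.4%.
Via Tessera: 35% × 80% = 28%.
Direct stake: 20% = 20%.
Total: 23.4% + 28% + 20% = 71.4%.
Rounded: 71.40%.

71.40%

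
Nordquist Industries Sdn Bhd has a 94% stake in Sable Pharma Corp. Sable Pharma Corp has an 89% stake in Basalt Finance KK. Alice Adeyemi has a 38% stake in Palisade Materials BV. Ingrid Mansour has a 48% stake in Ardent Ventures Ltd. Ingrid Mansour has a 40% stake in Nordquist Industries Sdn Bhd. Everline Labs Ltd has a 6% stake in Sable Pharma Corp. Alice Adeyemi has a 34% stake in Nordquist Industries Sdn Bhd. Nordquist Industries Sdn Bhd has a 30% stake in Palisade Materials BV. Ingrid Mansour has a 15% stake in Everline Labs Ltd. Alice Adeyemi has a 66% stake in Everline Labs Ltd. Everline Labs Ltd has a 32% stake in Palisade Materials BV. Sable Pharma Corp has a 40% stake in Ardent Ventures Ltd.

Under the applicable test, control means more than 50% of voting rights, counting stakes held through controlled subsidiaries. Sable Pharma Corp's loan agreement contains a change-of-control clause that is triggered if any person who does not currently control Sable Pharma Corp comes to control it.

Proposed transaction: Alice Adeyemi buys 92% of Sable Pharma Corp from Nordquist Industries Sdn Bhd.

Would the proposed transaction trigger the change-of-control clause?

Yes

The purchase adds only to Alice's holdings (Nordquist's stake shrinks), so Alice is the only person who could newly come to control Sable.
Alice holds 66% of Everline, so Alice controls Everline.
Alice and Everline together hold 38% + 32% = 70% of Palisade, so Alice controls Palisade.
In Sable, Alice's side holds only 6%, not > 50%.
So before the transaction, Alice does not control Sable.
After the purchase, Alice holds 92% of Sable directly, and Nordquist's stake falls to 2%.
Everline and Alice together hold 6% + 92% = 98% of Sable, so Alice controls Sable.
Alice did not control Sable before and does after, so the clause is triggered.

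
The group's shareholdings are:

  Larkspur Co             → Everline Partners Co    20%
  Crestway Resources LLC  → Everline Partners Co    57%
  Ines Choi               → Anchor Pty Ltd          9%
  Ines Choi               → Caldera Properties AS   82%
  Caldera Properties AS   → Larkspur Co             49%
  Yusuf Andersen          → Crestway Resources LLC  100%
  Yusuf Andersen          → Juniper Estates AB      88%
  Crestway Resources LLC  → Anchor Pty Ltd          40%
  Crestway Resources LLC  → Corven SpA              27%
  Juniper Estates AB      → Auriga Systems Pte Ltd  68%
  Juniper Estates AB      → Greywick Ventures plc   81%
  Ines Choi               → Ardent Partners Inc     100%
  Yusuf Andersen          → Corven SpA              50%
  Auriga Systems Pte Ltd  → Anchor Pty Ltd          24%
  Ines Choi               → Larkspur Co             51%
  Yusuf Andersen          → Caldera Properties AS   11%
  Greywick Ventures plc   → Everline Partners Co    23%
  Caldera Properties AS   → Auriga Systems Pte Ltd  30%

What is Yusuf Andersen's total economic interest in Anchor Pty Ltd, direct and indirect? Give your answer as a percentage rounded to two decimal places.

55.15%

Yusuf reaches Anchor along 3 paths.
Via Crestway: 100% × 40% = 40%.
Via Caldera → Auriga: 11% × 30% × 24% = 0.792%.
Via Juniper → Auriga: 88% × 68% × 24% = 14.3616%.
Total: 40% + 0.792% + 14.3616% = 55.1536%.
Rounded: 55.15%.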